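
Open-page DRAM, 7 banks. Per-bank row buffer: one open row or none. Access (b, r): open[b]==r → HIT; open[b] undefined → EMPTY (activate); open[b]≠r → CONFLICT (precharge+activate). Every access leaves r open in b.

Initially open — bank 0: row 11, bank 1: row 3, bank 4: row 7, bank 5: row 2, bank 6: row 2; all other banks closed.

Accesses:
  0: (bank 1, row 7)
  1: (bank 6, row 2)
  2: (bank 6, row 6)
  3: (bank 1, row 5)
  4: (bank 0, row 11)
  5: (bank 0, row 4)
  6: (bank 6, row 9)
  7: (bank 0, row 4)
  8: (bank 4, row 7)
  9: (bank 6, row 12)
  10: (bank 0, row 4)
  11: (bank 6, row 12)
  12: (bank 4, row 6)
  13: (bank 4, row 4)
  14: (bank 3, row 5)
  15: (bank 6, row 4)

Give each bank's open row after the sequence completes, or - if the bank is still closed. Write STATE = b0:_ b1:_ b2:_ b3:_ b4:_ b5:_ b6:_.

STATE = b0:4 b1:5 b2:- b3:5 b4:4 b5:2 b6:4

  [0] b1 r7: had r3 ⇒ C
  [1] b6 r2: had r2 ⇒ H
  [2] b6 r6: had r2 ⇒ C
  [3] b1 r5: had r7 ⇒ C
  [4] b0 r11: had r11 ⇒ H
  [5] b0 r4: had r11 ⇒ C
  [6] b6 r9: had r6 ⇒ C
  [7] b0 r4: had r4 ⇒ H
  [8] b4 r7: had r7 ⇒ H
  [9] b6 r12: had r9 ⇒ C
  [10] b0 r4: had r4 ⇒ H
  [11] b6 r12: had r12 ⇒ H
  [12] b4 r6: had r7 ⇒ C
  [13] b4 r4: had r6 ⇒ C
  [14] b3 r5: no row ⇒ E
  [15] b6 r4: had r12 ⇒ C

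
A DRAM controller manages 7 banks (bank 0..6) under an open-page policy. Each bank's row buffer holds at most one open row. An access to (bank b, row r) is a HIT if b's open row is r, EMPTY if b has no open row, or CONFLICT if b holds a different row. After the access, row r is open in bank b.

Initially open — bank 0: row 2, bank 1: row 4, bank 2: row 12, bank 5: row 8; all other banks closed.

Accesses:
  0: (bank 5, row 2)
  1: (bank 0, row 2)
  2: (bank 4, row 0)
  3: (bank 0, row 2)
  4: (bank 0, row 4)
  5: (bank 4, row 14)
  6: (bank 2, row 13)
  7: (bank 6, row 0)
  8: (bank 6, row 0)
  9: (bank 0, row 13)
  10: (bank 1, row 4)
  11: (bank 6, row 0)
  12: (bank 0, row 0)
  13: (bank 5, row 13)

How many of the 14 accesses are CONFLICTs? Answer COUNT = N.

COUNT = 7

step 0: bank5 8->2 [CONFLICT]
step 1: bank0 2->2 [HIT]
step 2: bank4 None->0 [EMPTY]
step 3: bank0 2->2 [HIT]
step 4: bank0 2->4 [CONFLICT]
step 5: bank4 0->14 [CONFLICT]
step 6: bank2 12->13 [CONFLICT]
step 7: bank6 None->0 [EMPTY]
step 8: bank6 0->0 [HIT]
step 9: bank0 4->13 [CONFLICT]
step 10: bank1 4->4 [HIT]
step 11: bank6 0->0 [HIT]
step 12: bank0 13->0 [CONFLICT]
step 13: bank5 2->13 [CONFLICT]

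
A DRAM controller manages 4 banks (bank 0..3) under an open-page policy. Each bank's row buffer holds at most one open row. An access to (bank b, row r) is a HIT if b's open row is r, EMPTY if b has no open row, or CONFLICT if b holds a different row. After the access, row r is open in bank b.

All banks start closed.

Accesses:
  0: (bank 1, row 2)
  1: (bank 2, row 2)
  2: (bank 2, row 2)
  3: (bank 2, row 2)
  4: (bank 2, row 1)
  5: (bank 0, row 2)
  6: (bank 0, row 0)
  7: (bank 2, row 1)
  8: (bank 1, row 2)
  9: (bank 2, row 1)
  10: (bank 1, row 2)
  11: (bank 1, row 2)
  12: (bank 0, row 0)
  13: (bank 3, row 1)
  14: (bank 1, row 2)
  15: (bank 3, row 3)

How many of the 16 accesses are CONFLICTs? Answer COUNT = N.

0: bank 1 row 2 — prev None → EMPTY
1: bank 2 row 2 — prev None → EMPTY
2: bank 2 row 2 — prev 2 → HIT
3: bank 2 row 2 — prev 2 → HIT
4: bank 2 row 1 — prev 2 → CONFLICT
5: bank 0 row 2 — prev None → EMPTY
6: bank 0 row 0 — prev 2 → CONFLICT
7: bank 2 row 1 — prev 1 → HIT
8: bank 1 row 2 — prev 2 → HIT
9: bank 2 row 1 — prev 1 → HIT
10: bank 1 row 2 — prev 2 → HIT
11: bank 1 row 2 — prev 2 → HIT
12: bank 0 row 0 — prev 0 → HIT
13: bank 3 row 1 — prev None → EMPTY
14: bank 1 row 2 — prev 2 → HIT
15: bank 3 row 3 — prev 1 → CONFLICT

COUNT = 3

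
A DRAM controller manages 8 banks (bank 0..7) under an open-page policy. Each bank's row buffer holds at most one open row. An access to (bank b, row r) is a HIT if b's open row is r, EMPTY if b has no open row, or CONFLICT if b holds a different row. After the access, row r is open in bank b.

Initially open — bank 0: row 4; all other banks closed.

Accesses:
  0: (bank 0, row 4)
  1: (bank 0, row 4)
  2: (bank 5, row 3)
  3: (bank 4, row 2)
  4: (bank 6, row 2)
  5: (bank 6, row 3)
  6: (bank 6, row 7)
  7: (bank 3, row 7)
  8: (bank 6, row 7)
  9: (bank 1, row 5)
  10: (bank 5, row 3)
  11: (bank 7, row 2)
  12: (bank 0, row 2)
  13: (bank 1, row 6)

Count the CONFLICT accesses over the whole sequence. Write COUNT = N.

COUNT = 4

#0 (0,4) H  (was 4)
#1 (0,4) H  (was 4)
#2 (5,3) E
#3 (4,2) E
#4 (6,2) E
#5 (6,3) C  (was 2)
#6 (6,7) C  (was 3)
#7 (3,7) E
#8 (6,7) H  (was 7)
#9 (1,5) E
#10 (5,3) H  (was 3)
#11 (7,2) E
#12 (0,2) C  (was 4)
#13 (1,6) C  (was 5)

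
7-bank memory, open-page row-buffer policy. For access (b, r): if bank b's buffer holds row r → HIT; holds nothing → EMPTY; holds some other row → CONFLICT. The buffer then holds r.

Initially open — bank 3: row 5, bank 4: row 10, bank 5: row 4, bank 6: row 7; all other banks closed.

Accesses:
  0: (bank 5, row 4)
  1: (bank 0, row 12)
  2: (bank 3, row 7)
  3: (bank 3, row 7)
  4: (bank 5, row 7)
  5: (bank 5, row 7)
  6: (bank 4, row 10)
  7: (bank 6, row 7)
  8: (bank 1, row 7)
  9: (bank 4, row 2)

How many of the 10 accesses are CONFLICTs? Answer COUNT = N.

#0 (5,4) H  (was 4)
#1 (0,12) E
#2 (3,7) C  (was 5)
#3 (3,7) H  (was 7)
#4 (5,7) C  (was 4)
#5 (5,7) H  (was 7)
#6 (4,10) H  (was 10)
#7 (6,7) H  (was 7)
#8 (1,7) E
#9 (4,2) C  (was 10)

COUNT = 3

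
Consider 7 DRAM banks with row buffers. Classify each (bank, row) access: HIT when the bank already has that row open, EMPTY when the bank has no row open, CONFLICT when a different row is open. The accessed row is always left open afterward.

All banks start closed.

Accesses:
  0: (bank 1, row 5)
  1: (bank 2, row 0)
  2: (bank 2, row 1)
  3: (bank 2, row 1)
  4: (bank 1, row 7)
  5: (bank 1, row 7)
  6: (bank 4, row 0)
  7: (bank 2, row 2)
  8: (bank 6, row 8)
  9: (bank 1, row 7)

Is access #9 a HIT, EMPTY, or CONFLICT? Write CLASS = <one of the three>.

CLASS = HIT

#0 (1,5) E
#1 (2,0) E
#2 (2,1) C  (was 0)
#3 (2,1) H  (was 1)
#4 (1,7) C  (was 5)
#5 (1,7) H  (was 7)
#6 (4,0) E
#7 (2,2) C  (was 1)
#8 (6,8) E
#9 (1,7) H  (was 7)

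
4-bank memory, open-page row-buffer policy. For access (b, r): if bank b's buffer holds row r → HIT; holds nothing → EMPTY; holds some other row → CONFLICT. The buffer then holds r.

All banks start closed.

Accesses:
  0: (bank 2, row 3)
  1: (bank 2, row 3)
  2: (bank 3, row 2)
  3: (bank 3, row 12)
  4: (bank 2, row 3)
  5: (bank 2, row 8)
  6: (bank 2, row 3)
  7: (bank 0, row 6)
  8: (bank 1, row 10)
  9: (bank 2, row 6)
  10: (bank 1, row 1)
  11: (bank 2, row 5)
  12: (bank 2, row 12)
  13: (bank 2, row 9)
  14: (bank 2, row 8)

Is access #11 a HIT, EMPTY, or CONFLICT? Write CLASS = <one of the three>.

CLASS = CONFLICT

step 0: bank2 None->3 [EMPTY]
step 1: bank2 3->3 [HIT]
step 2: bank3 None->2 [EMPTY]
step 3: bank3 2->12 [CONFLICT]
step 4: bank2 3->3 [HIT]
step 5: bank2 3->8 [CONFLICT]
step 6: bank2 8->3 [CONFLICT]
step 7: bank0 None->6 [EMPTY]
step 8: bank1 None->10 [EMPTY]
step 9: bank2 3->6 [CONFLICT]
step 10: bank1 10->1 [CONFLICT]
step 11: bank2 6->5 [CONFLICT]
step 12: bank2 5->12 [CONFLICT]
step 13: bank2 12->9 [CONFLICT]
step 14: bank2 9->8 [CONFLICT]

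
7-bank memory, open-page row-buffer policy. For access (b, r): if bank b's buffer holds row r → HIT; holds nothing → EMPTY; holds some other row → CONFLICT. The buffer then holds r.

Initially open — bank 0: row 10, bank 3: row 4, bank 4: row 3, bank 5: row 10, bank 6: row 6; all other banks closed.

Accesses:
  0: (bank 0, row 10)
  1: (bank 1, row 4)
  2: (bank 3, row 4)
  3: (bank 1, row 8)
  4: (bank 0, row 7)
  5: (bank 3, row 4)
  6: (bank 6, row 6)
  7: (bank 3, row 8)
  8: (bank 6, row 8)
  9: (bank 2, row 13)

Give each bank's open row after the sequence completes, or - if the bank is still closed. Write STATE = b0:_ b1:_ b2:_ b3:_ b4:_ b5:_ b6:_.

STATE = b0:7 b1:8 b2:13 b3:8 b4:3 b5:10 b6:8

  [0] b0 r10: had r10 ⇒ H
  [1] b1 r4: no row ⇒ E
  [2] b3 r4: had r4 ⇒ H
  [3] b1 r8: had r4 ⇒ C
  [4] b0 r7: had r10 ⇒ C
  [5] b3 r4: had r4 ⇒ H
  [6] b6 r6: had r6 ⇒ H
  [7] b3 r8: had r4 ⇒ C
  [8] b6 r8: had r6 ⇒ C
  [9] b2 r13: no row ⇒ E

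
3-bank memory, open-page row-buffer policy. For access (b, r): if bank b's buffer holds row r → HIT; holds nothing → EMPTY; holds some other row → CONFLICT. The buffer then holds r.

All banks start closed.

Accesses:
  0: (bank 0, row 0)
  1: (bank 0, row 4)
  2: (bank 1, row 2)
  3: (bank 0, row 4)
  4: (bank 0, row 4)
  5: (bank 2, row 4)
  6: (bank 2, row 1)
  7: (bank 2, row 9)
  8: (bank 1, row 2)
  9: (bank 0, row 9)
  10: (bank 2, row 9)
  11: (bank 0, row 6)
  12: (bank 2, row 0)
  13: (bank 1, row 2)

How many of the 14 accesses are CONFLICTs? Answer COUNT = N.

COUNT = 6

  [0] b0 r0: no row ⇒ E
  [1] b0 r4: had r0 ⇒ C
  [2] b1 r2: no row ⇒ E
  [3] b0 r4: had r4 ⇒ H
  [4] b0 r4: had r4 ⇒ H
  [5] b2 r4: no row ⇒ E
  [6] b2 r1: had r4 ⇒ C
  [7] b2 r9: had r1 ⇒ C
  [8] b1 r2: had r2 ⇒ H
  [9] b0 r9: had r4 ⇒ C
  [10] b2 r9: had r9 ⇒ H
  [11] b0 r6: had r9 ⇒ C
  [12] b2 r0: had r9 ⇒ C
  [13] b1 r2: had r2 ⇒ H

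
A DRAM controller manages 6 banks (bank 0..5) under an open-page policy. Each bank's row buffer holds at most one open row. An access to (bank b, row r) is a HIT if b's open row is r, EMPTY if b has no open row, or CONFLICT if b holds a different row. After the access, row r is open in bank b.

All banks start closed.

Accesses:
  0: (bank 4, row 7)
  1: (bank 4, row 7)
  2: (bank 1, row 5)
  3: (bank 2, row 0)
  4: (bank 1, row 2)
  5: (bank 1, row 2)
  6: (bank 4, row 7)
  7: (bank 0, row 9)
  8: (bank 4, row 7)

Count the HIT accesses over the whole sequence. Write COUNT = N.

  [0] b4 r7: no row ⇒ E
  [1] b4 r7: had r7 ⇒ H
  [2] b1 r5: no row ⇒ E
  [3] b2 r0: no row ⇒ E
  [4] b1 r2: had r5 ⇒ C
  [5] b1 r2: had r2 ⇒ H
  [6] b4 r7: had r7 ⇒ H
  [7] b0 r9: no row ⇒ E
  [8] b4 r7: had r7 ⇒ H

COUNT = 4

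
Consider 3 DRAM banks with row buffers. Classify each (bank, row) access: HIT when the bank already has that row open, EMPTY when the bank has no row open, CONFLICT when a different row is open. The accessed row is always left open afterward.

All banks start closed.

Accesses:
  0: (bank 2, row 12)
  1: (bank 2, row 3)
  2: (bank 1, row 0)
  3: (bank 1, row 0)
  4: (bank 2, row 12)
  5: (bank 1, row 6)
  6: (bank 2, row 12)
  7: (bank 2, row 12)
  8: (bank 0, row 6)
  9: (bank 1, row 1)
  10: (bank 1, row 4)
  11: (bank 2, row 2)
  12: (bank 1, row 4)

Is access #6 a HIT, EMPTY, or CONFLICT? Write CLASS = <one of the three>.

step 0: bank2 None->12 [EMPTY]
step 1: bank2 12->3 [CONFLICT]
step 2: bank1 None->0 [EMPTY]
step 3: bank1 0->0 [HIT]
step 4: bank2 3->12 [CONFLICT]
step 5: bank1 0->6 [CONFLICT]
step 6: bank2 12->12 [HIT]
step 7: bank2 12->12 [HIT]
step 8: bank0 None->6 [EMPTY]
step 9: bank1 6->1 [CONFLICT]
step 10: bank1 1->4 [CONFLICT]
step 11: bank2 12->2 [CONFLICT]
step 12: bank1 4->4 [HIT]

CLASS = HIT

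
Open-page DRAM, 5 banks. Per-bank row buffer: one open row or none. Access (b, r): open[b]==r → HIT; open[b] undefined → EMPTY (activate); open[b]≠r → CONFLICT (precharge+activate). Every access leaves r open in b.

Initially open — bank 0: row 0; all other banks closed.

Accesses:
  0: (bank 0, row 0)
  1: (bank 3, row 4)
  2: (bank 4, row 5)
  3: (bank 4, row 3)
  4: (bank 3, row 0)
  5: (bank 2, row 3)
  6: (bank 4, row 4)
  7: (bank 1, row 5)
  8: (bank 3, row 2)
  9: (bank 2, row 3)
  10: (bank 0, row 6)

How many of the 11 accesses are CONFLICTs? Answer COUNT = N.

COUNT = 5

step 0: bank0 0->0 [HIT]
step 1: bank3 None->4 [EMPTY]
step 2: bank4 None->5 [EMPTY]
step 3: bank4 5->3 [CONFLICT]
step 4: bank3 4->0 [CONFLICT]
step 5: bank2 None->3 [EMPTY]
step 6: bank4 3->4 [CONFLICT]
step 7: bank1 None->5 [EMPTY]
step 8: bank3 0->2 [CONFLICT]
step 9: bank2 3->3 [HIT]
step 10: bank0 0->6 [CONFLICT]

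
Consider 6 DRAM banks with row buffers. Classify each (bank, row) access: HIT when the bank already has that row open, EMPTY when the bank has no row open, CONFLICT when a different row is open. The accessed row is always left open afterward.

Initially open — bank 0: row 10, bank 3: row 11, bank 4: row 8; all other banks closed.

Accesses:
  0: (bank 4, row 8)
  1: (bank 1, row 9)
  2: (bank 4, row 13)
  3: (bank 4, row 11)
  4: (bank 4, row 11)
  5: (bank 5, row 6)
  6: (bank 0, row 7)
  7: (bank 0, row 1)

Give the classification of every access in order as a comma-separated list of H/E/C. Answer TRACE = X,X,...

TRACE = H,E,C,C,H,E,C,C

0: bank 4 row 8 — prev 8 → HIT
1: bank 1 row 9 — prev None → EMPTY
2: bank 4 row 13 — prev 8 → CONFLICT
3: bank 4 row 11 — prev 13 → CONFLICT
4: bank 4 row 11 — prev 11 → HIT
5: bank 5 row 6 — prev None → EMPTY
6: bank 0 row 7 — prev 10 → CONFLICT
7: bank 0 row 1 — prev 7 → CONFLICT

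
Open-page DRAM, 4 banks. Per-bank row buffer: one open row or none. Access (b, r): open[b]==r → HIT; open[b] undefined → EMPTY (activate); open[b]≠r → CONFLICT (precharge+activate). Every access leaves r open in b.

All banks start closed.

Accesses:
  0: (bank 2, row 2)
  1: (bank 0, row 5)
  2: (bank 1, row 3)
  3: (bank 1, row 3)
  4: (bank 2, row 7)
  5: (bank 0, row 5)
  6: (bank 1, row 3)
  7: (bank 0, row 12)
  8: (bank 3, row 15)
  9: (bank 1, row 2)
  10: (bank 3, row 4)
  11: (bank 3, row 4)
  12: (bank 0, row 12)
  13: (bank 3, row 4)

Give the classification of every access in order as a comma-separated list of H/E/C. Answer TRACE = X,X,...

TRACE = E,E,E,H,C,H,H,C,E,C,C,H,H,H

step 0: bank2 None->2 [EMPTY]
step 1: bank0 None->5 [EMPTY]
step 2: bank1 None->3 [EMPTY]
step 3: bank1 3->3 [HIT]
step 4: bank2 2->7 [CONFLICT]
step 5: bank0 5->5 [HIT]
step 6: bank1 3->3 [HIT]
step 7: bank0 5->12 [CONFLICT]
step 8: bank3 None->15 [EMPTY]
step 9: bank1 3->2 [CONFLICT]
step 10: bank3 15->4 [CONFLICT]
step 11: bank3 4->4 [HIT]
step 12: bank0 12->12 [HIT]
step 13: bank3 4->4 [HIT]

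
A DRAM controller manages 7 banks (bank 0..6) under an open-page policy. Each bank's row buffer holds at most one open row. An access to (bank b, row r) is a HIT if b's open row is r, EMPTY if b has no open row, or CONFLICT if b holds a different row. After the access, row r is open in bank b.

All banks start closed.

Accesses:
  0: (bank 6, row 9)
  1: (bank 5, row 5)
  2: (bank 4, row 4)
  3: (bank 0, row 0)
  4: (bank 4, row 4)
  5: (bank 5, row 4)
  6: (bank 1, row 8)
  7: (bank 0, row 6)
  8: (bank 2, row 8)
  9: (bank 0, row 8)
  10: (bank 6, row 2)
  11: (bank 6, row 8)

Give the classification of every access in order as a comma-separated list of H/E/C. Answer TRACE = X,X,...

TRACE = E,E,E,E,H,C,E,C,E,C,C,C

0: bank 6 row 9 — prev None → EMPTY
1: bank 5 row 5 — prev None → EMPTY
2: bank 4 row 4 — prev None → EMPTY
3: bank 0 row 0 — prev None → EMPTY
4: bank 4 row 4 — prev 4 → HIT
5: bank 5 row 4 — prev 5 → CONFLICT
6: bank 1 row 8 — prev None → EMPTY
7: bank 0 row 6 — prev 0 → CONFLICT
8: bank 2 row 8 — prev None → EMPTY
9: bank 0 row 8 — prev 6 → CONFLICT
10: bank 6 row 2 — prev 9 → CONFLICT
11: bank 6 row 8 — prev 2 → CONFLICT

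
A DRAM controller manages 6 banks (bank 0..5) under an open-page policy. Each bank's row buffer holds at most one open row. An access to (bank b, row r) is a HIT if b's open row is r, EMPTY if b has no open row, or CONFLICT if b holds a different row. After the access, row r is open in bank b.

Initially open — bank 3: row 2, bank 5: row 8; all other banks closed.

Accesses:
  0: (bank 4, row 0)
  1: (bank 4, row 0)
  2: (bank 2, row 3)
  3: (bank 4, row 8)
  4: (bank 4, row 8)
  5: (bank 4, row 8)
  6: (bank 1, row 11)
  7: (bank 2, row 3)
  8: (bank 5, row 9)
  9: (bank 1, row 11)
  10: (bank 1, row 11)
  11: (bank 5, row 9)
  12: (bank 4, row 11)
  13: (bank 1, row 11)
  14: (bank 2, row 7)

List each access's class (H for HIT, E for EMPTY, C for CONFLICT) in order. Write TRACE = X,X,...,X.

TRACE = E,H,E,C,H,H,E,H,C,H,H,H,C,H,C

#0 (4,0) E
#1 (4,0) H  (was 0)
#2 (2,3) E
#3 (4,8) C  (was 0)
#4 (4,8) H  (was 8)
#5 (4,8) H  (was 8)
#6 (1,11) E
#7 (2,3) H  (was 3)
#8 (5,9) C  (was 8)
#9 (1,11) H  (was 11)
#10 (1,11) H  (was 11)
#11 (5,9) H  (was 9)
#12 (4,11) C  (was 8)
#13 (1,11) H  (was 11)
#14 (2,7) C  (was 3)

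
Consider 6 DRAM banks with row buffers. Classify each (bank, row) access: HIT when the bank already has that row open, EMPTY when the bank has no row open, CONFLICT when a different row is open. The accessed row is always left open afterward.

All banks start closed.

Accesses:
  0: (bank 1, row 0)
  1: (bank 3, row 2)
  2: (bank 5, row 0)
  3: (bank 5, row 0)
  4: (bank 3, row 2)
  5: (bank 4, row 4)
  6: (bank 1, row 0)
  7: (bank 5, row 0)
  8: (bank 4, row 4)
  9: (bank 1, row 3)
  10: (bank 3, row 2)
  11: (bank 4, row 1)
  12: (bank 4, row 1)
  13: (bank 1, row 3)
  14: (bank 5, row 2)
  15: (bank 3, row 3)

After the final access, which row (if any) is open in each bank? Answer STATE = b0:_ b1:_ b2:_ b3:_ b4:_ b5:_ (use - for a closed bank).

step 0: bank1 None->0 [EMPTY]
step 1: bank3 None->2 [EMPTY]
step 2: bank5 None->0 [EMPTY]
step 3: bank5 0->0 [HIT]
step 4: bank3 2->2 [HIT]
step 5: bank4 None->4 [EMPTY]
step 6: bank1 0->0 [HIT]
step 7: bank5 0->0 [HIT]
step 8: bank4 4->4 [HIT]
step 9: bank1 0->3 [CONFLICT]
step 10: bank3 2->2 [HIT]
step 11: bank4 4->1 [CONFLICT]
step 12: bank4 1->1 [HIT]
step 13: bank1 3->3 [HIT]
step 14: bank5 0->2 [CONFLICT]
step 15: bank3 2->3 [CONFLICT]

STATE = b0:- b1:3 b2:- b3:3 b4:1 b5:2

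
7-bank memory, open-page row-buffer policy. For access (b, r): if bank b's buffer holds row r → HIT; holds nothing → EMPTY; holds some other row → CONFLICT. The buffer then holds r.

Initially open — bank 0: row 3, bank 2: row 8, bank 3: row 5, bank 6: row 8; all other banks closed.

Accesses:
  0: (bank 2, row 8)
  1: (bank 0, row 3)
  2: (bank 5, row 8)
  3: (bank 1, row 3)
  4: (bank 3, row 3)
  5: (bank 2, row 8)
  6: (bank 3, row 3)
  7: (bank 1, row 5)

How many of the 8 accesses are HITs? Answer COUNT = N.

COUNT = 4

  [0] b2 r8: had r8 ⇒ H
  [1] b0 r3: had r3 ⇒ H
  [2] b5 r8: no row ⇒ E
  [3] b1 r3: no row ⇒ E
  [4] b3 r3: had r5 ⇒ C
  [5] b2 r8: had r8 ⇒ H
  [6] b3 r3: had r3 ⇒ H
  [7] b1 r5: had r3 ⇒ C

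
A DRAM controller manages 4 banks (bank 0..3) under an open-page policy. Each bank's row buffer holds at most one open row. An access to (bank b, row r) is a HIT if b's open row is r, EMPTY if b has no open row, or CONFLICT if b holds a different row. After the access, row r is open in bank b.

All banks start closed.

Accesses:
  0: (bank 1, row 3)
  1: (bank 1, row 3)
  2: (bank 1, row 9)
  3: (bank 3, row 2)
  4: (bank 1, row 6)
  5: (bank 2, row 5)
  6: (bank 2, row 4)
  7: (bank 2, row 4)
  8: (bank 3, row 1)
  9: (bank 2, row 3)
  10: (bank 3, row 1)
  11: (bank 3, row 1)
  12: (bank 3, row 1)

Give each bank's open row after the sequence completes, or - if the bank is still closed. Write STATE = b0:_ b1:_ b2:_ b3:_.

#0 (1,3) E
#1 (1,3) H  (was 3)
#2 (1,9) C  (was 3)
#3 (3,2) E
#4 (1,6) C  (was 9)
#5 (2,5) E
#6 (2,4) C  (was 5)
#7 (2,4) H  (was 4)
#8 (3,1) C  (was 2)
#9 (2,3) C  (was 4)
#10 (3,1) H  (was 1)
#11 (3,1) H  (was 1)
#12 (3,1) H  (was 1)

STATE = b0:- b1:6 b2:3 b3:1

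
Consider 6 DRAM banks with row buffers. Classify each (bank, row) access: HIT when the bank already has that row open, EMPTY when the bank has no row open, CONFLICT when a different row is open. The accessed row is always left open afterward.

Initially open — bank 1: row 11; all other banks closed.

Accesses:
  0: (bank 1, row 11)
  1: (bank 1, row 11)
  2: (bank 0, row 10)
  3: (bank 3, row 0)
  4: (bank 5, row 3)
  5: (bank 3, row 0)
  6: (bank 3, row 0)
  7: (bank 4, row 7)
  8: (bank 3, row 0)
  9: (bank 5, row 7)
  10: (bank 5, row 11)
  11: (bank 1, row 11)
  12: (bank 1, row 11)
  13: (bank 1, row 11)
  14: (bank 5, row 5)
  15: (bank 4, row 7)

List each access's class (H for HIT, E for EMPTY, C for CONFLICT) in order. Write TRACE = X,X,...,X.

TRACE = H,H,E,E,E,H,H,E,H,C,C,H,H,H,C,H

#0 (1,11) H  (was 11)
#1 (1,11) H  (was 11)
#2 (0,10) E
#3 (3,0) E
#4 (5,3) E
#5 (3,0) H  (was 0)
#6 (3,0) H  (was 0)
#7 (4,7) E
#8 (3,0) H  (was 0)
#9 (5,7) C  (was 3)
#10 (5,11) C  (was 7)
#11 (1,11) H  (was 11)
#12 (1,11) H  (was 11)
#13 (1,11) H  (was 11)
#14 (5,5) C  (was 11)
#15 (4,7) H  (was 7)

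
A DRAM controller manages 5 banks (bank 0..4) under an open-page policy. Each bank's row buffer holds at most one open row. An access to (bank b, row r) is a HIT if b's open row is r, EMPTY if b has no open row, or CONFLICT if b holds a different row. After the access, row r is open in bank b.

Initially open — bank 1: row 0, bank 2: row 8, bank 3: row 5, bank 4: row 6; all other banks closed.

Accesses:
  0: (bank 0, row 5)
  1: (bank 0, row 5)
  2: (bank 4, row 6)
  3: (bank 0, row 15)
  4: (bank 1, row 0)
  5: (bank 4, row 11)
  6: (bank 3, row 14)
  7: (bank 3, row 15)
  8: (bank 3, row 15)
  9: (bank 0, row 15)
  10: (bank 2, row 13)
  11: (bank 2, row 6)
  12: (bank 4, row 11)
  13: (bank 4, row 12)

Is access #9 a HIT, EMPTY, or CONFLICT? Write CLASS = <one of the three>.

  [0] b0 r5: no row ⇒ E
  [1] b0 r5: had r5 ⇒ H
  [2] b4 r6: had r6 ⇒ H
  [3] b0 r15: had r5 ⇒ C
  [4] b1 r0: had r0 ⇒ H
  [5] b4 r11: had r6 ⇒ C
  [6] b3 r14: had r5 ⇒ C
  [7] b3 r15: had r14 ⇒ C
  [8] b3 r15: had r15 ⇒ H
  [9] b0 r15: had r15 ⇒ H
  [10] b2 r13: had r8 ⇒ C
  [11] b2 r6: had r13 ⇒ C
  [12] b4 r11: had r11 ⇒ H
  [13] b4 r12: had r11 ⇒ C

CLASS = HIT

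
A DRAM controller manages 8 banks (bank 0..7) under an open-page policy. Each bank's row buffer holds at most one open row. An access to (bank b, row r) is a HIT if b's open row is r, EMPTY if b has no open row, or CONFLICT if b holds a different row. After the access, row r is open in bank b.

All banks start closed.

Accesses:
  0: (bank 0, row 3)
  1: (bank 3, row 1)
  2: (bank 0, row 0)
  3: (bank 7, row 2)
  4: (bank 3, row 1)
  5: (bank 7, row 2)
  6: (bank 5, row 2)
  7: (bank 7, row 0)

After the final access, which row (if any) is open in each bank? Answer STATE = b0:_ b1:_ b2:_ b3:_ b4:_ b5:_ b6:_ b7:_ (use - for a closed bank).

#0 (0,3) E
#1 (3,1) E
#2 (0,0) C  (was 3)
#3 (7,2) E
#4 (3,1) H  (was 1)
#5 (7,2) H  (was 2)
#6 (5,2) E
#7 (7,0) C  (was 2)

STATE = b0:0 b1:- b2:- b3:1 b4:- b5:2 b6:- b7:0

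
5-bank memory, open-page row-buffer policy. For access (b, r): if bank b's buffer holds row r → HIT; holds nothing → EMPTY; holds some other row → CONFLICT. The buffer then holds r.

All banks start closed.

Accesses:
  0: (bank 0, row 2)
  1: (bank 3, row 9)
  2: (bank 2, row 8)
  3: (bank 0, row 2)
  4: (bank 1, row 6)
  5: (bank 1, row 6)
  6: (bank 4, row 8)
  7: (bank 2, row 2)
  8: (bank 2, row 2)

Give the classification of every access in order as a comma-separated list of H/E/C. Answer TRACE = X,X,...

step 0: bank0 None->2 [EMPTY]
step 1: bank3 None->9 [EMPTY]
step 2: bank2 None->8 [EMPTY]
step 3: bank0 2->2 [HIT]
step 4: bank1 None->6 [EMPTY]
step 5: bank1 6->6 [HIT]
step 6: bank4 None->8 [EMPTY]
step 7: bank2 8->2 [CONFLICT]
step 8: bank2 2->2 [HIT]

TRACE = E,E,E,H,E,H,E,C,H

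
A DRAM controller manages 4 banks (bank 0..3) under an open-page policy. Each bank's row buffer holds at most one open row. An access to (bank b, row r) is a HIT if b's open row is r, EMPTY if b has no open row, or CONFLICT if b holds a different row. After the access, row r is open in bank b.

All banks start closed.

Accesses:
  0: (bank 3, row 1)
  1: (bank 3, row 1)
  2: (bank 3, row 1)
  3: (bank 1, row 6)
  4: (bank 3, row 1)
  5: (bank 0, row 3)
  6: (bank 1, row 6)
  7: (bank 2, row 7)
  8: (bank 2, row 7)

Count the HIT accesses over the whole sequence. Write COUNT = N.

step 0: bank3 None->1 [EMPTY]
step 1: bank3 1->1 [HIT]
step 2: bank3 1->1 [HIT]
step 3: bank1 None->6 [EMPTY]
step 4: bank3 1->1 [HIT]
step 5: bank0 None->3 [EMPTY]
step 6: bank1 6->6 [HIT]
step 7: bank2 None->7 [EMPTY]
step 8: bank2 7->7 [HIT]

COUNT = 5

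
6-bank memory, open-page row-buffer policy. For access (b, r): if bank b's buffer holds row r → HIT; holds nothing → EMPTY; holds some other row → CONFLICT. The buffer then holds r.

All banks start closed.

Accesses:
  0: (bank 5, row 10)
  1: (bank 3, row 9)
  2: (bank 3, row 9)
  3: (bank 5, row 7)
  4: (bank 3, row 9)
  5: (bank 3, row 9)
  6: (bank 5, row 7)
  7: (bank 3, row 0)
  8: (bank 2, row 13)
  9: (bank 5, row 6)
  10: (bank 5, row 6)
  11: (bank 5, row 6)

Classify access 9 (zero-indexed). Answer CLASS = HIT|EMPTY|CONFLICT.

#0 (5,10) E
#1 (3,9) E
#2 (3,9) H  (was 9)
#3 (5,7) C  (was 10)
#4 (3,9) H  (was 9)
#5 (3,9) H  (was 9)
#6 (5,7) H  (was 7)
#7 (3,0) C  (was 9)
#8 (2,13) E
#9 (5,6) C  (was 7)
#10 (5,6) H  (was 6)
#11 (5,6) H  (was 6)

CLASS = CONFLICT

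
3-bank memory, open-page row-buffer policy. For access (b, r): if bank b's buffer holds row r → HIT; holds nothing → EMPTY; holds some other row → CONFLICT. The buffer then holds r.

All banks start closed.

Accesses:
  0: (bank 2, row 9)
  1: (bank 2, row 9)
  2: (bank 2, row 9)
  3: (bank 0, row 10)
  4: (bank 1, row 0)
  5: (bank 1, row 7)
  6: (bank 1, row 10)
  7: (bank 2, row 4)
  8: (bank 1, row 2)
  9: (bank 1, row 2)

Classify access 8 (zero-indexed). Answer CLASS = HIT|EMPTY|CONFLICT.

CLASS = CONFLICT

  [0] b2 r9: no row ⇒ E
  [1] b2 r9: had r9 ⇒ H
  [2] b2 r9: had r9 ⇒ H
  [3] b0 r10: no row ⇒ E
  [4] b1 r0: no row ⇒ E
  [5] b1 r7: had r0 ⇒ C
  [6] b1 r10: had r7 ⇒ C
  [7] b2 r4: had r9 ⇒ C
  [8] b1 r2: had r10 ⇒ C
  [9] b1 r2: had r2 ⇒ H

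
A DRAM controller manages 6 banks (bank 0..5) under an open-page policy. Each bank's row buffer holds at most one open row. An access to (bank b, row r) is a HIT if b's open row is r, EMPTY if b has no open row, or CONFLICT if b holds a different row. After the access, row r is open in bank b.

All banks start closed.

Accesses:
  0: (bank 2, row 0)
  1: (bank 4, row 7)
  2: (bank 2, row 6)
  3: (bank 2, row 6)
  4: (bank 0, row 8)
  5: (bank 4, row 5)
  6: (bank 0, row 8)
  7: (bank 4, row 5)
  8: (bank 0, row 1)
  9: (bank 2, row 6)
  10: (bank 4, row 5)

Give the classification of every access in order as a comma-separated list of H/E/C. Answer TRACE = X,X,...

TRACE = E,E,C,H,E,C,H,H,C,H,H

#0 (2,0) E
#1 (4,7) E
#2 (2,6) C  (was 0)
#3 (2,6) H  (was 6)
#4 (0,8) E
#5 (4,5) C  (was 7)
#6 (0,8) H  (was 8)
#7 (4,5) H  (was 5)
#8 (0,1) C  (was 8)
#9 (2,6) H  (was 6)
#10 (4,5) H  (was 5)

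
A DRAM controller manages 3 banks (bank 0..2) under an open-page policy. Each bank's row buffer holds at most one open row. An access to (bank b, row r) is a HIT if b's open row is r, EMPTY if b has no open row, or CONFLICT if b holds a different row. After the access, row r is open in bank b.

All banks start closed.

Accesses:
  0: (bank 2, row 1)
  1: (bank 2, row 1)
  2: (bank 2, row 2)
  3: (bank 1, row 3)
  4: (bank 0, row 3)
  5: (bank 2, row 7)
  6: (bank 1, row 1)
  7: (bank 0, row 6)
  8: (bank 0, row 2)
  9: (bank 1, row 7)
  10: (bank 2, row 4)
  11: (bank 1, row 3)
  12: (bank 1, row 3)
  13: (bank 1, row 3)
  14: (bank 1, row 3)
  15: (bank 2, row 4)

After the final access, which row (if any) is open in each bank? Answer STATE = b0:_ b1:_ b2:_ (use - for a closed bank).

0: bank 2 row 1 — prev None → EMPTY
1: bank 2 row 1 — prev 1 → HIT
2: bank 2 row 2 — prev 1 → CONFLICT
3: bank 1 row 3 — prev None → EMPTY
4: bank 0 row 3 — prev None → EMPTY
5: bank 2 row 7 — prev 2 → CONFLICT
6: bank 1 row 1 — prev 3 → CONFLICT
7: bank 0 row 6 — prev 3 → CONFLICT
8: bank 0 row 2 — prev 6 → CONFLICT
9: bank 1 row 7 — prev 1 → CONFLICT
10: bank 2 row 4 — prev 7 → CONFLICT
11: bank 1 row 3 — prev 7 → CONFLICT
12: bank 1 row 3 — prev 3 → HIT
13: bank 1 row 3 — prev 3 → HIT
14: bank 1 row 3 — prev 3 → HIT
15: bank 2 row 4 — prev 4 → HIT

STATE = b0:2 b1:3 b2:4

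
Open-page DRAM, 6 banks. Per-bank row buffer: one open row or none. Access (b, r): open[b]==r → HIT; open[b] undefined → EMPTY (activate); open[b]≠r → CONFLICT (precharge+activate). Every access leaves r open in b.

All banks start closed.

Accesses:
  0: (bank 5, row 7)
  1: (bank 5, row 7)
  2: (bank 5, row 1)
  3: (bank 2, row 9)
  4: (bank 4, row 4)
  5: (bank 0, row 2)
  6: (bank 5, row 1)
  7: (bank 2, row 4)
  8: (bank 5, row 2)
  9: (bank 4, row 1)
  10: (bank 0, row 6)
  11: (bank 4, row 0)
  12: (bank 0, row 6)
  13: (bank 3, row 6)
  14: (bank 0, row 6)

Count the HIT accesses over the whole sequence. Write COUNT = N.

#0 (5,7) E
#1 (5,7) H  (was 7)
#2 (5,1) C  (was 7)
#3 (2,9) E
#4 (4,4) E
#5 (0,2) E
#6 (5,1) H  (was 1)
#7 (2,4) C  (was 9)
#8 (5,2) C  (was 1)
#9 (4,1) C  (was 4)
#10 (0,6) C  (was 2)
#11 (4,0) C  (was 1)
#12 (0,6) H  (was 6)
#13 (3,6) E
#14 (0,6) H  (was 6)

COUNT = 4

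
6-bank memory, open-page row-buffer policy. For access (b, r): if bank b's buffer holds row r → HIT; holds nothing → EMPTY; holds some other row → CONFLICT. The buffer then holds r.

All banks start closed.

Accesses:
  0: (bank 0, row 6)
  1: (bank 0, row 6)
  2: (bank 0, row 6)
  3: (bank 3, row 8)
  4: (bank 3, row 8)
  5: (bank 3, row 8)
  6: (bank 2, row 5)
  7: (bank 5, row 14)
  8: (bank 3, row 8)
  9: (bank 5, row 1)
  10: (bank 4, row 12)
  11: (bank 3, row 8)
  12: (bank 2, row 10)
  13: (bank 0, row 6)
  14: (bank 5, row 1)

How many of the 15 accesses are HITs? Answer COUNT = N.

COUNT = 8

#0 (0,6) E
#1 (0,6) H  (was 6)
#2 (0,6) H  (was 6)
#3 (3,8) E
#4 (3,8) H  (was 8)
#5 (3,8) H  (was 8)
#6 (2,5) E
#7 (5,14) E
#8 (3,8) H  (was 8)
#9 (5,1) C  (was 14)
#10 (4,12) E
#11 (3,8) H  (was 8)
#12 (2,10) C  (was 5)
#13 (0,6) H  (was 6)
#14 (5,1) H  (was 1)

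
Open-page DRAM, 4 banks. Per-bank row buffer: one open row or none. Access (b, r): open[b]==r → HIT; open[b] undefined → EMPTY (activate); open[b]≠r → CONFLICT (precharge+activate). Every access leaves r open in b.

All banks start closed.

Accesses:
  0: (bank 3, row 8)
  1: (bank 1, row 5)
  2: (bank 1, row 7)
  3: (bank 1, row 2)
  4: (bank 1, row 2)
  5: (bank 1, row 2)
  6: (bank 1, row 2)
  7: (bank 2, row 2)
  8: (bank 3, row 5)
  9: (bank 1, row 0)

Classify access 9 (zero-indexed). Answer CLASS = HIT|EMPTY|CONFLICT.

#0 (3,8) E
#1 (1,5) E
#2 (1,7) C  (was 5)
#3 (1,2) C  (was 7)
#4 (1,2) H  (was 2)
#5 (1,2) H  (was 2)
#6 (1,2) H  (was 2)
#7 (2,2) E
#8 (3,5) C  (was 8)
#9 (1,0) C  (was 2)

CLASS = CONFLICT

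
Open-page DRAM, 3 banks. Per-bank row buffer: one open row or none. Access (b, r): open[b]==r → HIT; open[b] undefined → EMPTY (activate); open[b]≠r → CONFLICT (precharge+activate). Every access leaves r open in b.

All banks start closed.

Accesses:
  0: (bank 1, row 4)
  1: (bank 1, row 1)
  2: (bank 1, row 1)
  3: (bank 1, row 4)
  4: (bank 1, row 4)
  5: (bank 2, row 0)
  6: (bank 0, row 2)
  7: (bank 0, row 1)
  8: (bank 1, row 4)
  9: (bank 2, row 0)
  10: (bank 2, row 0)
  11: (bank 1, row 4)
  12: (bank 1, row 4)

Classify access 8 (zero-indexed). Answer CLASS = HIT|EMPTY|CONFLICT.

CLASS = HIT

0: bank 1 row 4 — prev None → EMPTY
1: bank 1 row 1 — prev 4 → CONFLICT
2: bank 1 row 1 — prev 1 → HIT
3: bank 1 row 4 — prev 1 → CONFLICT
4: bank 1 row 4 — prev 4 → HIT
5: bank 2 row 0 — prev None → EMPTY
6: bank 0 row 2 — prev None → EMPTY
7: bank 0 row 1 — prev 2 → CONFLICT
8: bank 1 row 4 — prev 4 → HIT
9: bank 2 row 0 — prev 0 → HIT
10: bank 2 row 0 — prev 0 → HIT
11: bank 1 row 4 — prev 4 → HIT
12: bank 1 row 4 — prev 4 → HIT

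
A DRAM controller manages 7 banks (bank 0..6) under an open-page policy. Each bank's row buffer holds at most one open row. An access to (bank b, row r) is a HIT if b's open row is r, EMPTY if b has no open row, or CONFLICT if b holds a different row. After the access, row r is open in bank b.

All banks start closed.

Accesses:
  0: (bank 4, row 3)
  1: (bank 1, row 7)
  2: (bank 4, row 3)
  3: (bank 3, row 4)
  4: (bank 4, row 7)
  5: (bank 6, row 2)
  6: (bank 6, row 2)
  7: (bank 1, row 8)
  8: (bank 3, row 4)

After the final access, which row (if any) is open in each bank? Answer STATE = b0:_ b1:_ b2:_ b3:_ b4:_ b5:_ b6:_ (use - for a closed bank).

STATE = b0:- b1:8 b2:- b3:4 b4:7 b5:- b6:2

0: bank 4 row 3 — prev None → EMPTY
1: bank 1 row 7 — prev None → EMPTY
2: bank 4 row 3 — prev 3 → HIT
3: bank 3 row 4 — prev None → EMPTY
4: bank 4 row 7 — prev 3 → CONFLICT
5: bank 6 row 2 — prev None → EMPTY
6: bank 6 row 2 — prev 2 → HIT
7: bank 1 row 8 — prev 7 → CONFLICT
8: bank 3 row 4 — prev 4 → HIT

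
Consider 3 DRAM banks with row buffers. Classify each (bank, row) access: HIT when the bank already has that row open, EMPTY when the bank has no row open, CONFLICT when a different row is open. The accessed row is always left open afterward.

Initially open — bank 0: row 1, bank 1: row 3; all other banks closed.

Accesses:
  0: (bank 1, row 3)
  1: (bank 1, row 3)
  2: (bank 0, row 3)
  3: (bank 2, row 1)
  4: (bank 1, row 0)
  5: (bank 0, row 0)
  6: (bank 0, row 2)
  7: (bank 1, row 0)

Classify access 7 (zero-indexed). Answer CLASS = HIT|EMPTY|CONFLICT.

CLASS = HIT

step 0: bank1 3->3 [HIT]
step 1: bank1 3->3 [HIT]
step 2: bank0 1->3 [CONFLICT]
step 3: bank2 None->1 [EMPTY]
step 4: bank1 3->0 [CONFLICT]
step 5: bank0 3->0 [CONFLICT]
step 6: bank0 0->2 [CONFLICT]
step 7: bank1 0->0 [HIT]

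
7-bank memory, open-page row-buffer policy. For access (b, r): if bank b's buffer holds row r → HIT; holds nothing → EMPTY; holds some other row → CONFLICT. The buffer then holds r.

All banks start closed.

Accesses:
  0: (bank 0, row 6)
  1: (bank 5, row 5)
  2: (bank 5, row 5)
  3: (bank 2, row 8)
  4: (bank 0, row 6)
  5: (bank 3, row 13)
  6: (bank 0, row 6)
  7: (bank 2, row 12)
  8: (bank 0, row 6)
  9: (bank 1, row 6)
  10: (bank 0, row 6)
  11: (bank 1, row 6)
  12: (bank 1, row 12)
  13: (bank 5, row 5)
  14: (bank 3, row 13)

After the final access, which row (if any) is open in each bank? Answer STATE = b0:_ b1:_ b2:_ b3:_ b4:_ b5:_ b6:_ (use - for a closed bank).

#0 (0,6) E
#1 (5,5) E
#2 (5,5) H  (was 5)
#3 (2,8) E
#4 (0,6) H  (was 6)
#5 (3,13) E
#6 (0,6) H  (was 6)
#7 (2,12) C  (was 8)
#8 (0,6) H  (was 6)
#9 (1,6) E
#10 (0,6) H  (was 6)
#11 (1,6) H  (was 6)
#12 (1,12) C  (was 6)
#13 (5,5) H  (was 5)
#14 (3,13) H  (was 13)

STATE = b0:6 b1:12 b2:12 b3:13 b4:- b5:5 b6:-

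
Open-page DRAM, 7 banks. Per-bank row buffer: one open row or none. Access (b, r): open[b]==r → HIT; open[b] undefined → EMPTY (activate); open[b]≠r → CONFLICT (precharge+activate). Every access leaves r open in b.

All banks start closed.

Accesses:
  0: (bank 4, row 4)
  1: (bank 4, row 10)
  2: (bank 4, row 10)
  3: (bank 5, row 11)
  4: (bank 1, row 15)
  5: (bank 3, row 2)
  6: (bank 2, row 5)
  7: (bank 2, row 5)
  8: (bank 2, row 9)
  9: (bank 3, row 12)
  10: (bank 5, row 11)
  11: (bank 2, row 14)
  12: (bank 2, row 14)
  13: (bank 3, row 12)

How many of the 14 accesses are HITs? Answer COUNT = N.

#0 (4,4) E
#1 (4,10) C  (was 4)
#2 (4,10) H  (was 10)
#3 (5,11) E
#4 (1,15) E
#5 (3,2) E
#6 (2,5) E
#7 (2,5) H  (was 5)
#8 (2,9) C  (was 5)
#9 (3,12) C  (was 2)
#10 (5,11) H  (was 11)
#11 (2,14) C  (was 9)
#12 (2,14) H  (was 14)
#13 (3,12) H  (was 12)

COUNT = 5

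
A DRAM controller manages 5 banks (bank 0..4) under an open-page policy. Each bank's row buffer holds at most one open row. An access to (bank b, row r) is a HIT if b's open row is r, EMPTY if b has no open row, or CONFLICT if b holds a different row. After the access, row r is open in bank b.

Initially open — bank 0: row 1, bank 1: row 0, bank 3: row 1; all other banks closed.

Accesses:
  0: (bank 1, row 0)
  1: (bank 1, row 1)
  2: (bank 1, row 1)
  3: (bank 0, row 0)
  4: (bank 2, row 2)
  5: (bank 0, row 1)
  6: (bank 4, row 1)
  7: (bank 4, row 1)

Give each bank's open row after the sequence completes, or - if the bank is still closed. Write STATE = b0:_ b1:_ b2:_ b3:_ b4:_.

0: bank 1 row 0 — prev 0 → HIT
1: bank 1 row 1 — prev 0 → CONFLICT
2: bank 1 row 1 — prev 1 → HIT
3: bank 0 row 0 — prev 1 → CONFLICT
4: bank 2 row 2 — prev None → EMPTY
5: bank 0 row 1 — prev 0 → CONFLICT
6: bank 4 row 1 — prev None → EMPTY
7: bank 4 row 1 — prev 1 → HIT

STATE = b0:1 b1:1 b2:2 b3:1 b4:1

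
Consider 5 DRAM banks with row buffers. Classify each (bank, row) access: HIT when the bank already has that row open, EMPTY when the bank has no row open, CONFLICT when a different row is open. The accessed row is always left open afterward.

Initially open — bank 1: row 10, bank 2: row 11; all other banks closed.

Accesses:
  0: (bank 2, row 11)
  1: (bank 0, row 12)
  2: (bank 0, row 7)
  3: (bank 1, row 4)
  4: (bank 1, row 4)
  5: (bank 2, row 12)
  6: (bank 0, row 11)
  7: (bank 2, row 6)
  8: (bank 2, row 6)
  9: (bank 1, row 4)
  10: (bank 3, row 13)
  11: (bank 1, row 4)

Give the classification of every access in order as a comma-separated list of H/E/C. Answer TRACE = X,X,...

#0 (2,11) H  (was 11)
#1 (0,12) E
#2 (0,7) C  (was 12)
#3 (1,4) C  (was 10)
#4 (1,4) H  (was 4)
#5 (2,12) C  (was 11)
#6 (0,11) C  (was 7)
#7 (2,6) C  (was 12)
#8 (2,6) H  (was 6)
#9 (1,4) H  (was 4)
#10 (3,13) E
#11 (1,4) H  (was 4)

TRACE = H,E,C,C,H,C,C,C,H,H,E,H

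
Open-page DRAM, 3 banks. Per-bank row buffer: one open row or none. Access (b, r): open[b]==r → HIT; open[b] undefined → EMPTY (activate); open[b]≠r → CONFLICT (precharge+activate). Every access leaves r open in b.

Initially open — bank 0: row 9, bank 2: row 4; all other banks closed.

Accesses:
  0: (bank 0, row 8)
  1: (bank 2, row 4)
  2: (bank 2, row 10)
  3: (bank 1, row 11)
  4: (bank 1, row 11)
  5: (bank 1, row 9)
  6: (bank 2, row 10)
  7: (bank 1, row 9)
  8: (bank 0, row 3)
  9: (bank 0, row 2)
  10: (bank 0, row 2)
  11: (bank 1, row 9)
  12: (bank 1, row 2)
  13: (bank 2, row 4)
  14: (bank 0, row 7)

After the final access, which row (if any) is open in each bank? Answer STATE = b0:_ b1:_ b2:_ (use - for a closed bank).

STATE = b0:7 b1:2 b2:4

#0 (0,8) C  (was 9)
#1 (2,4) H  (was 4)
#2 (2,10) C  (was 4)
#3 (1,11) E
#4 (1,11) H  (was 11)
#5 (1,9) C  (was 11)
#6 (2,10) H  (was 10)
#7 (1,9) H  (was 9)
#8 (0,3) C  (was 8)
#9 (0,2) C  (was 3)
#10 (0,2) H  (was 2)
#11 (1,9) H  (was 9)
#12 (1,2) C  (was 9)
#13 (2,4) C  (was 10)
#14 (0,7) C  (was 2)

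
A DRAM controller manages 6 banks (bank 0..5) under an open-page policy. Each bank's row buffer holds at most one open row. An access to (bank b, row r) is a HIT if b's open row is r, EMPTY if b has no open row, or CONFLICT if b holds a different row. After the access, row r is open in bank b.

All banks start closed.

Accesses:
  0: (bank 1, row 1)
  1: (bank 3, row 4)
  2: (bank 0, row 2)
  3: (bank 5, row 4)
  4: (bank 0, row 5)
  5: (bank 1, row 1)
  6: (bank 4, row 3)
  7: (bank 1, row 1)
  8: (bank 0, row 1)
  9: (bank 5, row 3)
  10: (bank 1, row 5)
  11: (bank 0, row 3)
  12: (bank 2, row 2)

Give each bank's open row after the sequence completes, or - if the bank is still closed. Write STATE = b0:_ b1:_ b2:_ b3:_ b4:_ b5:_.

STATE = b0:3 b1:5 b2:2 b3:4 b4:3 b5:3

0: bank 1 row 1 — prev None → EMPTY
1: bank 3 row 4 — prev None → EMPTY
2: bank 0 row 2 — prev None → EMPTY
3: bank 5 row 4 — prev None → EMPTY
4: bank 0 row 5 — prev 2 → CONFLICT
5: bank 1 row 1 — prev 1 → HIT
6: bank 4 row 3 — prev None → EMPTY
7: bank 1 row 1 — prev 1 → HIT
8: bank 0 row 1 — prev 5 → CONFLICT
9: bank 5 row 3 — prev 4 → CONFLICT
10: bank 1 row 5 — prev 1 → CONFLICT
11: bank 0 row 3 — prev 1 → CONFLICT
12: bank 2 row 2 — prev None → EMPTY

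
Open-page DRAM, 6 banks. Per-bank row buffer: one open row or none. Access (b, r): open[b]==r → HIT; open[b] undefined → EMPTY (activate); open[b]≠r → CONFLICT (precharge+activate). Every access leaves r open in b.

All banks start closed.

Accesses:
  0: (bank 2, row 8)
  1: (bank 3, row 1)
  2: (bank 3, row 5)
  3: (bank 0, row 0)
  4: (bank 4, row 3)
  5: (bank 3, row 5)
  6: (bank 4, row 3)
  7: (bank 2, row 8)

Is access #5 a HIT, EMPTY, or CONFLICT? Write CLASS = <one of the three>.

  [0] b2 r8: no row ⇒ E
  [1] b3 r1: no row ⇒ E
  [2] b3 r5: had r1 ⇒ C
  [3] b0 r0: no row ⇒ E
  [4] b4 r3: no row ⇒ E
  [5] b3 r5: had r5 ⇒ H
  [6] b4 r3: had r3 ⇒ H
  [7] b2 r8: had r8 ⇒ H

CLASS = HIT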